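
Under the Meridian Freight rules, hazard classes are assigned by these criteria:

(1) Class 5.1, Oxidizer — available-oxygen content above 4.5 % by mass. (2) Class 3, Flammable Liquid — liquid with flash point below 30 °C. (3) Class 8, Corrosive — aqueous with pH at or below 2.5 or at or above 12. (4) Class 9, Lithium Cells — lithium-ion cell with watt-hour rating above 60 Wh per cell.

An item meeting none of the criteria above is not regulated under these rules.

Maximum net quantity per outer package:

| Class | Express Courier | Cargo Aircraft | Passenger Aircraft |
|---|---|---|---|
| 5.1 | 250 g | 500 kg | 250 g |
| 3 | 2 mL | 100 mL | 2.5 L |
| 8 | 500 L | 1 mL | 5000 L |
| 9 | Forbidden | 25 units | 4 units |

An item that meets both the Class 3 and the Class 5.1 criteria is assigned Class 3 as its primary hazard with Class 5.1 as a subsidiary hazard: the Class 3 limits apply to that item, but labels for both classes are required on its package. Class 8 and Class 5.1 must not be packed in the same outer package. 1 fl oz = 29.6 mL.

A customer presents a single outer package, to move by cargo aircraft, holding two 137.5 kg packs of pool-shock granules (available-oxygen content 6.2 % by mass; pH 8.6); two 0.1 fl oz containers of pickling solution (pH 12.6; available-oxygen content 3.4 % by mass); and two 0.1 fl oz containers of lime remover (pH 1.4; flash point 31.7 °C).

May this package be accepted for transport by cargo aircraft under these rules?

Available-oxygen content 6.2 % by mass meets the Class 5.1 criterion (Oxidizer), so the pool-shock granules are Class 5.1.
With pH 12.6 (≥ 12), the pickling solution falls in Class 8.
The lime remover has pH 1.4, which is ≤ 2.5, so it is Class 8 (Corrosive).
Class 8 net quantity: (two 0.1 fl oz containers = 5.92 mL) + (two 0.1 fl oz containers = 5.92 mL) = 11.84 mL.
That exceeds the Class 8 cargo aircraft limit of 1 mL.
Class 5.1 quantity: two 137.5 kg packs = 275 kg.
275 kg ≤ 500 kg (cargo aircraft limit, Class 5.1) — within limit.
Class 8 and Class 5.1 may not share an outer package.

No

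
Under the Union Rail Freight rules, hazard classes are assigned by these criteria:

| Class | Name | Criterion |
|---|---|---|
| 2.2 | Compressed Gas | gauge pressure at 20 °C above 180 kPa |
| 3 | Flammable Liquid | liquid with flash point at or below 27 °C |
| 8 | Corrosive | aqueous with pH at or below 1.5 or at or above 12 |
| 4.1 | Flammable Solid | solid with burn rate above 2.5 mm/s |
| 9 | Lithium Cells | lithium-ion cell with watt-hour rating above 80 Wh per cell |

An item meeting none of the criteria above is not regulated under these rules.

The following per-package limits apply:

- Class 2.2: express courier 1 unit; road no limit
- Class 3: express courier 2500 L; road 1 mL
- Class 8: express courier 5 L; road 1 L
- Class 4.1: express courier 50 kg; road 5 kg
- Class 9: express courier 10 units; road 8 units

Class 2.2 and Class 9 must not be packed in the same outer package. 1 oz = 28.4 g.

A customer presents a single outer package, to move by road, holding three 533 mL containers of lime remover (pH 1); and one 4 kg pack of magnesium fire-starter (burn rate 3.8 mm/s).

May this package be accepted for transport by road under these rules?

No

Lime remover: pH 1 ≤ 1.5 → Class 8 (Corrosive).
The magnesium fire-starter has burn rate 3.8 mm/s, which is > 2.5 mm/s, so it is Class 4.1 (Flammable Solid).
Class 4.1 quantity: 4 kg.
4 kg is within the road limit of 5 kg for Class 4.1.
Class 8 quantity: three 533 mL containers = 1.599 L.
1.599 L > 1 L (road limit, Class 8) — over the limit.
The segregation rule (Class 2.2 with Class 9) does not apply to Class 4.1 with Class 8.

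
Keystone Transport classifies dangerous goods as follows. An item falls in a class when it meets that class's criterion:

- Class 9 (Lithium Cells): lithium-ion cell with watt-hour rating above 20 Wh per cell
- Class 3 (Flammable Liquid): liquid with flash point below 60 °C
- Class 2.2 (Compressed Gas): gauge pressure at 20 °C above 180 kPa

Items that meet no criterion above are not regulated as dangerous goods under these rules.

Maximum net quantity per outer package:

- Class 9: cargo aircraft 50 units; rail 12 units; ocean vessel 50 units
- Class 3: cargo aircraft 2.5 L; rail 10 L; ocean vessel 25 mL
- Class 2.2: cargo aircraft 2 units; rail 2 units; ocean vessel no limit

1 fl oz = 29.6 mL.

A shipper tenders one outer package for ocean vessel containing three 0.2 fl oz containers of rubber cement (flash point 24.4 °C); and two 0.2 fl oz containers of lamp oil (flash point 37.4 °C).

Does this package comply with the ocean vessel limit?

Rubber cement: flash point 24.4 °C < 60 °C → Class 3 (Flammable Liquid).
With flash point 37.4 °C (< 60 °C), the lamp oil falls in Class 3.
Total Class 3: (three 0.2 fl oz containers = 17.76 mL) + (two 0.2 fl oz containers = 11.84 mL) = 29.6 mL.
29.6 mL exceeds the ocean vessel limit of 25 mL for Class 3.

No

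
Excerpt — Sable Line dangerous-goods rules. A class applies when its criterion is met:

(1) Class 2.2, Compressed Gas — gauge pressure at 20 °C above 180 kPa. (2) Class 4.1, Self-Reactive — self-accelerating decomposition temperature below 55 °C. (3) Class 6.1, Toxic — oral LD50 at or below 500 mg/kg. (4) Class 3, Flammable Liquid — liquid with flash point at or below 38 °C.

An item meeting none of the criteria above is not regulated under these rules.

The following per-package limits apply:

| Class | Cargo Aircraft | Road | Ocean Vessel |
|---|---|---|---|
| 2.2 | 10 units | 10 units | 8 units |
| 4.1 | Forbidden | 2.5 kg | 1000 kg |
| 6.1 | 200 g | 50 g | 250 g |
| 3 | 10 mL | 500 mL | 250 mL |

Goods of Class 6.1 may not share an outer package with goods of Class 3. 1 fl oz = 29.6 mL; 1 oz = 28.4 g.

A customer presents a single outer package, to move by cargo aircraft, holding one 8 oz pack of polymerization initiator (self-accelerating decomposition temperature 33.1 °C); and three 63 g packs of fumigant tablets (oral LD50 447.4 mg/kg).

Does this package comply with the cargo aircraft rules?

No

Polymerization initiator: self-accelerating decomposition temperature 33.1 °C < 55 °C → Class 4.1 (Self-Reactive).
With oral LD50 447.4 mg/kg (≤ 500 mg/kg), the fumigant tablets fall in Class 6.1.
Class 6.1 quantity: three 63 g packs = 189 g.
189 g is within the cargo aircraft limit of 200 g for Class 6.1.
Class 4.1 quantity: one 8 oz pack = 227.2 g.
Class 4.1 is Forbidden by cargo aircraft.
The segregation rule (Class 6.1 with Class 3) does not apply to Class 6.1 with Class 4.1.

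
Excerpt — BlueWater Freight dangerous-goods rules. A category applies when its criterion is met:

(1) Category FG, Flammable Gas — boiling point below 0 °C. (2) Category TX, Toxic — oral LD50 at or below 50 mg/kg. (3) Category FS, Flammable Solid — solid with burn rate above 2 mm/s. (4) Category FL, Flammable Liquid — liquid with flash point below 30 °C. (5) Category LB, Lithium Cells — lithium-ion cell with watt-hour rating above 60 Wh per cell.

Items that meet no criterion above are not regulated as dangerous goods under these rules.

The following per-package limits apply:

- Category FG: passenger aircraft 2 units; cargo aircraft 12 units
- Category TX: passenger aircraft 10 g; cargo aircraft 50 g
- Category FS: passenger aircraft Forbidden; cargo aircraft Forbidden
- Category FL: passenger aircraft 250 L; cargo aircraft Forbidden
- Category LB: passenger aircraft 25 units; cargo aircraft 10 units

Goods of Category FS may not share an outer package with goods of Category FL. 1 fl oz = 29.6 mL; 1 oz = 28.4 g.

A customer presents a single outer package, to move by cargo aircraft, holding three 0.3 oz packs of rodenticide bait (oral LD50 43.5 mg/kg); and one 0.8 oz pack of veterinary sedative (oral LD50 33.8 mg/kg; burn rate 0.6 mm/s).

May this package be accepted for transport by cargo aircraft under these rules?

Rodenticide bait: oral LD50 43.5 mg/kg ≤ 50 mg/kg → Category TX (Toxic).
With oral LD50 33.8 mg/kg (≤ 50 mg/kg), the veterinary sedative falls in Category TX.
Total Category TX: (three 0.3 oz packs = 25.56 g) + (one 0.8 oz pack = 22.72 g) = 48.28 g.
48.28 g ≤ 50 g (cargo aircraft limit, Category TX) — within limit.

Yes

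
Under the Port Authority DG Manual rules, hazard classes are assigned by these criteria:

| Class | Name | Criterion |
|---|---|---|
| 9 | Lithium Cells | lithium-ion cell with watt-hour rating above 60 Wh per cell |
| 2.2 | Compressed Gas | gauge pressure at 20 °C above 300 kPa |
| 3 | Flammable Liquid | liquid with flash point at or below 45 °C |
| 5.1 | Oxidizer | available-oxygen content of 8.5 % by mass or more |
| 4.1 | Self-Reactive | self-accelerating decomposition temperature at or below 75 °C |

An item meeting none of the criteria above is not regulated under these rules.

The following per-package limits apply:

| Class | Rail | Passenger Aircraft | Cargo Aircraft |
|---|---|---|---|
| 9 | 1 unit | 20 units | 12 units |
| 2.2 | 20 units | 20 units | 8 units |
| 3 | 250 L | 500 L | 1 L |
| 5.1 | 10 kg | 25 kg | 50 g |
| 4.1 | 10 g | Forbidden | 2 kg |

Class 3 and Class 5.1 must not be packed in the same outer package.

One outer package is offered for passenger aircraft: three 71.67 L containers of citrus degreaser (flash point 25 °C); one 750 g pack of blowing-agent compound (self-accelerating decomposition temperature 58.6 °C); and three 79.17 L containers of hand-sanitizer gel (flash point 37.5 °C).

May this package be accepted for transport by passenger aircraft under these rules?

With flash point 25 °C (≤ 45 °C), the citrus degreaser falls in Class 3.
The blowing-agent compound has self-accelerating decomposition temperature 58.6 °C, which is ≤ 75 °C, so it is Class 4.1 (Self-Reactive).
With flash point 37.5 °C (≤ 45 °C), the hand-sanitizer gel falls in Class 3.
Class 3 net quantity: (three 71.67 L containers = 215.01 L) + (three 79.17 L containers = 237.51 L) = 452.52 L.
452.52 L is within the passenger aircraft limit of 500 L for Class 3.
Class 4.1 quantity: 750 g.
By passenger aircraft, Class 4.1 is Forbidden regardless of quantity.
The segregation rule (Class 3 with Class 5.1) does not apply to Class 3 with Class 4.1.

No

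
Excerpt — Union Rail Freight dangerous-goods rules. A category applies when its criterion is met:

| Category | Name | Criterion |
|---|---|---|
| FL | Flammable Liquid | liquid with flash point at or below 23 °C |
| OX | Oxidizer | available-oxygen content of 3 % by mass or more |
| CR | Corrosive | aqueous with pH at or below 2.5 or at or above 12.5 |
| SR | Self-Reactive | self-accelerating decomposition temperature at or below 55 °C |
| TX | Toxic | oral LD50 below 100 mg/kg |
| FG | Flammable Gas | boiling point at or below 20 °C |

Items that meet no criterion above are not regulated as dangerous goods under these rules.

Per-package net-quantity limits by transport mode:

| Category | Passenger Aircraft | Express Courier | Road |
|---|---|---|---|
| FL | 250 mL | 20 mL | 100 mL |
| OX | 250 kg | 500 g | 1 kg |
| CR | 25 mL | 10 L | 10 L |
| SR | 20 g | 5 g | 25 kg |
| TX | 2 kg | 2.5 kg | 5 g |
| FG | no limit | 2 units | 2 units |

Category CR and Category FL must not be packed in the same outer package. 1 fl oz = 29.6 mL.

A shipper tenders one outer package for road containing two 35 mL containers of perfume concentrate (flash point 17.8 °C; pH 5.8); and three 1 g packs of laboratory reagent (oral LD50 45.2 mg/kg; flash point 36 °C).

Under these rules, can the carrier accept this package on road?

Yes

The perfume concentrate has flash point 17.8 °C, which is ≤ 23 °C, so it is Category FL (Flammable Liquid).
With oral LD50 45.2 mg/kg (< 100 mg/kg), the laboratory reagent falls in Category TX.
Category TX quantity: three 1 g packs = 3 g.
That is within the Category TX road limit of 5 g.
Category FL quantity: two 35 mL containers = 70 mL.
That is within the Category FL road limit of 100 mL.
The segregation rule (Category CR with Category FL) does not apply to Category TX with Category FL.
Every hazard category is within its road limit and no segregation rule is violated.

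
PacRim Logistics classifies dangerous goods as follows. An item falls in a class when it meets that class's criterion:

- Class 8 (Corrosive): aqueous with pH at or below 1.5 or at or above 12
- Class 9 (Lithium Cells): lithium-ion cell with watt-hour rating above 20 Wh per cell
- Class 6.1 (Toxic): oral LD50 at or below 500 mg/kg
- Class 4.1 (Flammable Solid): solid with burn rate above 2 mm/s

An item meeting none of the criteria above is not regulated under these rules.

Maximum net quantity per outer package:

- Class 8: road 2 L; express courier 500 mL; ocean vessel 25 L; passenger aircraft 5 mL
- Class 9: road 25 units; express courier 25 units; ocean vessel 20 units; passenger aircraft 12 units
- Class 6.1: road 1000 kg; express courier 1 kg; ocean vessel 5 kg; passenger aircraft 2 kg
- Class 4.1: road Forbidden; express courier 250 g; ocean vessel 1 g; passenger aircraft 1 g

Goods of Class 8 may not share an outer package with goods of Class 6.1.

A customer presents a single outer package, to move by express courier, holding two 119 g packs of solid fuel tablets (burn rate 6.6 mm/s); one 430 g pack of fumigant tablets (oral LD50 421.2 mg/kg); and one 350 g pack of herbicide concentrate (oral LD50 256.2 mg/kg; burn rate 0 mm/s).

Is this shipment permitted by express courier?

Yes

Burn rate 6.6 mm/s meets the Class 4.1 criterion (Flammable Solid), so the solid fuel tablets are Class 4.1.
Oral LD50 421.2 mg/kg meets the Class 6.1 criterion (Toxic), so the fumigant tablets are Class 6.1.
The herbicide concentrate has oral LD50 256.2 mg/kg, which is ≤ 500 mg/kg, so it is Class 6.1 (Toxic).
Class 6.1 net quantity: 430 g + 350 g = 780 g.
780 g is within the express courier limit of 1 kg for Class 6.1.
Class 4.1 quantity: two 119 g packs = 238 g.
238 g ≤ 250 g (express courier limit, Class 4.1) — within limit.
The segregation rule (Class 8 with Class 6.1) does not apply to Class 6.1 with Class 4.1.
Every hazard class is within its express courier limit and no segregation rule is violated.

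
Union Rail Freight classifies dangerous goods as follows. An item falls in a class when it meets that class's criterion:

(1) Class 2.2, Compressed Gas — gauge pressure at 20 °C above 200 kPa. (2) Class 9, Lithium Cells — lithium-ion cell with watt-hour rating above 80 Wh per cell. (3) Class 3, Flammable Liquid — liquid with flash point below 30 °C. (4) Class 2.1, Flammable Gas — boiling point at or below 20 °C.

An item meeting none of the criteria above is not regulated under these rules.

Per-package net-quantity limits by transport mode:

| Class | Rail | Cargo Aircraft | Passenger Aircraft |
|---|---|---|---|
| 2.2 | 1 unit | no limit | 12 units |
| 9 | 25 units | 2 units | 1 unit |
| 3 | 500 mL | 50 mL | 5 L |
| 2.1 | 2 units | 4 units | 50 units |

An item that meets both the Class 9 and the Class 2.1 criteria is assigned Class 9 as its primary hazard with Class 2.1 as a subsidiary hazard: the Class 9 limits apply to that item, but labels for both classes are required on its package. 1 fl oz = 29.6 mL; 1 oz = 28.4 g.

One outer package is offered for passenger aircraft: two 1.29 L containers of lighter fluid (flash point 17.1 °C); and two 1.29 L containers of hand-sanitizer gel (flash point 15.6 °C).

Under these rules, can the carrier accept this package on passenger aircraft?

No

Flash point 17.1 °C meets the Class 3 criterion (Flammable Liquid), so the lighter fluid is Class 3.
Flash point 15.6 °C meets the Class 3 criterion (Flammable Liquid), so the hand-sanitizer gel is Class 3.
Class 3 net quantity: (two 1.29 L containers = 2.58 L) + (two 1.29 L containers = 2.58 L) = 5.16 L.
5.16 L > 5 L (passenger aircraft limit, Class 3) — over the limit.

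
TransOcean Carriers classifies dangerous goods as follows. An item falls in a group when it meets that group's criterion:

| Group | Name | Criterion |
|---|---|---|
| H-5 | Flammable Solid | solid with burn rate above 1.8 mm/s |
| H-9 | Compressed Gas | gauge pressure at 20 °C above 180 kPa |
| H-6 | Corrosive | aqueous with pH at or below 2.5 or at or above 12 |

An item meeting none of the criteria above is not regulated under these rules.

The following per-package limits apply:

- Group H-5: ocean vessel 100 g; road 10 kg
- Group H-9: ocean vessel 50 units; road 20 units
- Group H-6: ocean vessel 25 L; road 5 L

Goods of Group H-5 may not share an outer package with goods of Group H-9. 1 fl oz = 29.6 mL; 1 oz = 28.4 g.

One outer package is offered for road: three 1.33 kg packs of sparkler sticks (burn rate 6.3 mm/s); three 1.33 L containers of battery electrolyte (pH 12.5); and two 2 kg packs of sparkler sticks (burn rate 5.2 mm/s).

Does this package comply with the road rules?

Yes

Burn rate 6.3 mm/s meets the Group H-5 criterion (Flammable Solid), so the sparkler sticks are Group H-5.
Battery electrolyte: pH 12.5 ≥ 12 → Group H-6 (Corrosive).
Sparkler sticks: burn rate 5.2 mm/s > 1.8 mm/s → Group H-5 (Flammable Solid).
Group H-5 net quantity: (three 1.33 kg packs = 3.99 kg) + (two 2 kg packs = 4 kg) = 7.99 kg.
7.99 kg ≤ 10 kg (road limit, Group H-5) — within limit.
Group H-6 quantity: three 1.33 L containers = 3.99 L.
3.99 L ≤ 5 L (road limit, Group H-6) — within limit.
The segregation rule (Group H-5 with Group H-9) does not apply to Group H-5 with Group H-6.
Every hazard group is within its road limit and no segregation rule is violated.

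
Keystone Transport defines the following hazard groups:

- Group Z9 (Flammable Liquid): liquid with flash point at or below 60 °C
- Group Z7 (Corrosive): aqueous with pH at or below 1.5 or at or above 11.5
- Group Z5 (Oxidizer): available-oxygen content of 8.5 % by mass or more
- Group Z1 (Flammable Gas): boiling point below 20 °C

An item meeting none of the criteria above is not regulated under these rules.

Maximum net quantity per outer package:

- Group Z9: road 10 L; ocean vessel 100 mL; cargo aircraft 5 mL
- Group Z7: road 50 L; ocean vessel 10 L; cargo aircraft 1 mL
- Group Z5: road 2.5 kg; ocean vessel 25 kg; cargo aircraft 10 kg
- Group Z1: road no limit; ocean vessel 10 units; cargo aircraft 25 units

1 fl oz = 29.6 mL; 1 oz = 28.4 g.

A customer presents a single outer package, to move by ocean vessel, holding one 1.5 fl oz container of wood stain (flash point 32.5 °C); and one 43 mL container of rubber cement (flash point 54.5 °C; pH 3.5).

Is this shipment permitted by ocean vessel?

Wood stain: flash point 32.5 °C ≤ 60 °C → Group Z9 (Flammable Liquid).
Flash point 54.5 °C meets the Group Z9 criterion (Flammable Liquid), so the rubber cement is Group Z9.
Total Group Z9: (one 1.5 fl oz container = 44.4 mL) + 43 mL = 87.4 mL.
That is within the Group Z9 ocean vessel limit of 100 mL.

Yes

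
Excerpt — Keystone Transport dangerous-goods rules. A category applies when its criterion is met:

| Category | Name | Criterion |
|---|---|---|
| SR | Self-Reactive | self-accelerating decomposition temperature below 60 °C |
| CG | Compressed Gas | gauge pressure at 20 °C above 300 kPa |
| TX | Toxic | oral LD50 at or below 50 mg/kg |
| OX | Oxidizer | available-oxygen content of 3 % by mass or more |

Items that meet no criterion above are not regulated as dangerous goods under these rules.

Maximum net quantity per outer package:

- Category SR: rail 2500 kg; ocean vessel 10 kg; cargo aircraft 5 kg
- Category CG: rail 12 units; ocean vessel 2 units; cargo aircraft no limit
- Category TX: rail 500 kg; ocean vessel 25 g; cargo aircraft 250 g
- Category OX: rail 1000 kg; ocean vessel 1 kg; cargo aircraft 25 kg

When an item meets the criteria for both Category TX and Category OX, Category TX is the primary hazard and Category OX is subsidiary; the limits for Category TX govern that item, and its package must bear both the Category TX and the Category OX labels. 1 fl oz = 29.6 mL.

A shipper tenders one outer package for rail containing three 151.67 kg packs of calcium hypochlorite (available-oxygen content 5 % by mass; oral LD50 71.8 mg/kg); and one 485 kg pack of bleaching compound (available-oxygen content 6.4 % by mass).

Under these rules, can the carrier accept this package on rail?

Calcium hypochlorite: available-oxygen content 5 % by mass ≥ 3 % by mass → Category OX (Oxidizer).
Bleaching compound: available-oxygen content 6.4 % by mass ≥ 3 % by mass → Category OX (Oxidizer).
Total Category OX: (three 151.67 kg packs = 455.01 kg) + 485 kg = 940.01 kg.
940.01 kg is within the rail limit of 1000 kg for Category OX.

Yes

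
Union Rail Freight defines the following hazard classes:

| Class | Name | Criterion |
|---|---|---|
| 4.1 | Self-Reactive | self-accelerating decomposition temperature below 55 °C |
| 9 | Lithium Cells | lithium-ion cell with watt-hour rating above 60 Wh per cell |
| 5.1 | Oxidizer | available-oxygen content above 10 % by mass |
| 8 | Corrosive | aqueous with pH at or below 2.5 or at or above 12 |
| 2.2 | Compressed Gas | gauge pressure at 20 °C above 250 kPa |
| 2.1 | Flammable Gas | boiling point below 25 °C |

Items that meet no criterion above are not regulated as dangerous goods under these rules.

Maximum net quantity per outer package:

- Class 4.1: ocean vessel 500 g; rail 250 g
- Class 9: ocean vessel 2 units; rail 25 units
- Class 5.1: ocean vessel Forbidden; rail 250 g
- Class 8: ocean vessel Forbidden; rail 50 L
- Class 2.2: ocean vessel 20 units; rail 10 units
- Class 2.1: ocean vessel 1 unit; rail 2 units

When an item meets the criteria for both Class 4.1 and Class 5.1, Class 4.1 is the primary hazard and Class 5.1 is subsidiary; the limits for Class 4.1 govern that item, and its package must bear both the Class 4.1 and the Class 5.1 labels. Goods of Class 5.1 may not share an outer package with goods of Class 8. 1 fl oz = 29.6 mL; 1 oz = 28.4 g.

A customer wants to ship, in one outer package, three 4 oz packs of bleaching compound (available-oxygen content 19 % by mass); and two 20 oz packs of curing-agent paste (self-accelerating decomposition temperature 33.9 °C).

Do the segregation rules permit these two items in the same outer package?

The bleaching compound has available-oxygen content 19 % by mass, which is > 10 % by mass, so it is Class 5.1 (Oxidizer).
Self-accelerating decomposition temperature 33.9 °C meets the Class 4.1 criterion (Self-Reactive), so the curing-agent paste is Class 4.1.
No segregation rule bars Class 5.1 with Class 4.1.

Yes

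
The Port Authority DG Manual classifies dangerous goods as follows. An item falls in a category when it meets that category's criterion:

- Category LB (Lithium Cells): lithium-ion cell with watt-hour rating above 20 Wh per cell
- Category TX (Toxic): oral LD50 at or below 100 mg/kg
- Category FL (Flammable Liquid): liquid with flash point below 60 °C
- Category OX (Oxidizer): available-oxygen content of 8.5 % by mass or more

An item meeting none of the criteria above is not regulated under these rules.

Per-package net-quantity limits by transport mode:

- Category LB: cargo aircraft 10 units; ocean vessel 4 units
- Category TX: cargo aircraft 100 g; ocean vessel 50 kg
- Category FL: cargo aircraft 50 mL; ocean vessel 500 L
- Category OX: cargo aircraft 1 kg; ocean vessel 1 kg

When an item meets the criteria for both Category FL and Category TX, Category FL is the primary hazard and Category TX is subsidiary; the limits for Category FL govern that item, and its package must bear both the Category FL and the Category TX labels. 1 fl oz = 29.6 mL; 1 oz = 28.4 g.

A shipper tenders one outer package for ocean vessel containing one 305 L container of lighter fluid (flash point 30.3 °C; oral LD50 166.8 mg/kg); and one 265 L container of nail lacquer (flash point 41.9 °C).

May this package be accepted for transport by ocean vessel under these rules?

Flash point 30.3 °C meets the Category FL criterion (Flammable Liquid), so the lighter fluid is Category FL.
Nail lacquer: flash point 41.9 °C < 60 °C → Category FL (Flammable Liquid).
Category FL net quantity: 305 L + 265 L = 570 L.
570 L exceeds the ocean vessel limit of 500 L for Category FL.

No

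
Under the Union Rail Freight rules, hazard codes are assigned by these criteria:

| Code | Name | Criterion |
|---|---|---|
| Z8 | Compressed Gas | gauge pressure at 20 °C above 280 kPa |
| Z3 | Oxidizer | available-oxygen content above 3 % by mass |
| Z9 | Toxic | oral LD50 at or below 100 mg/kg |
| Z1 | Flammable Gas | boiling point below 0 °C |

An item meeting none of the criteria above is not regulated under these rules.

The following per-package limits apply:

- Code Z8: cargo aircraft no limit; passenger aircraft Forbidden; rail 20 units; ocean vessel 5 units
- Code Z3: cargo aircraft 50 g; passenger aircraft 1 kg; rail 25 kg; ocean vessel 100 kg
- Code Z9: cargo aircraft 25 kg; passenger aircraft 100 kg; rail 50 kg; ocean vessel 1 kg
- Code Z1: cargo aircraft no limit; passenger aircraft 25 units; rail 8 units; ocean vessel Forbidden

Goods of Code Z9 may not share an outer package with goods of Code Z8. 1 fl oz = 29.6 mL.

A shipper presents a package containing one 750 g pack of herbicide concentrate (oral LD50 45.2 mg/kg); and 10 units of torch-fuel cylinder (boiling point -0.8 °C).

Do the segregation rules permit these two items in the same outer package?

Herbicide concentrate: oral LD50 45.2 mg/kg ≤ 100 mg/kg → Code Z9 (Toxic).
Boiling point -0.8 °C meets the Code Z1 criterion (Flammable Gas), so the torch-fuel cylinder is Code Z1.
No segregation rule bars Code Z9 with Code Z1.

Yes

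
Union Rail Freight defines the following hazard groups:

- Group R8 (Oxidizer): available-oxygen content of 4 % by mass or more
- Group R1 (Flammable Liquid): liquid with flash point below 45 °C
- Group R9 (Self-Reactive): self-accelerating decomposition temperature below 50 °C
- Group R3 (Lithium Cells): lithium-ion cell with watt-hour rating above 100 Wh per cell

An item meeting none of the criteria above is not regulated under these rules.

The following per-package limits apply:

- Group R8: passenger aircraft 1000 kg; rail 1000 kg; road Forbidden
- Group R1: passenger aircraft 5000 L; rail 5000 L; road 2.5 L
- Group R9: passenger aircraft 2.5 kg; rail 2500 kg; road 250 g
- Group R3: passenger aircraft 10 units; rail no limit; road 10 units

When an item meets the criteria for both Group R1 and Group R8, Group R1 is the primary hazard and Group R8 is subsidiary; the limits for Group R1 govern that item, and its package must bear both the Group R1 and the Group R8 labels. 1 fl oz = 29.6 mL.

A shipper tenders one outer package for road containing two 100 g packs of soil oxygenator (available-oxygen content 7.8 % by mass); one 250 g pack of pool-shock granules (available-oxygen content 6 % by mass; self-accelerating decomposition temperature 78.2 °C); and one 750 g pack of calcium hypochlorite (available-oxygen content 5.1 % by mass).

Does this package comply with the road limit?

Available-oxygen content 7.8 % by mass meets the Group R8 criterion (Oxidizer), so the soil oxygenator is Group R8.
Available-oxygen content 6 % by mass meets the Group R8 criterion (Oxidizer), so the pool-shock granules are Group R8.
With available-oxygen content 5.1 % by mass (≥ 4 % by mass), the calcium hypochlorite falls in Group R8.
Total Group R8: (two 100 g packs = 200 g) + 250 g + 750 g = 1.2 kg.
Group R8 is Forbidden by road.

No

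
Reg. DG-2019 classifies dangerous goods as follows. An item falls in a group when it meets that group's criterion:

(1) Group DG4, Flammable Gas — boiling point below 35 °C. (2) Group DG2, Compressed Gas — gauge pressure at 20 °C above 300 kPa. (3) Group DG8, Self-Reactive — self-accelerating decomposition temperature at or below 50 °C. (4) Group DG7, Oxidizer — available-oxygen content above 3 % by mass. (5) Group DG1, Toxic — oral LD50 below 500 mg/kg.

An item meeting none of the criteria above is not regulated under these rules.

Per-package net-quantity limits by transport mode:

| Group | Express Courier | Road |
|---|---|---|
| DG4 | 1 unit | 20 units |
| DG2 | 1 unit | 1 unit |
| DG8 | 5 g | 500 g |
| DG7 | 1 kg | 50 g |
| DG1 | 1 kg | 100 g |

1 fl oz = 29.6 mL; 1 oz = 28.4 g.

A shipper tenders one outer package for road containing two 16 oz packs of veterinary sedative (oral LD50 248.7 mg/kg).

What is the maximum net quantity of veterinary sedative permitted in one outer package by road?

Oral LD50 248.7 mg/kg meets the Group DG1 criterion (Toxic), so the veterinary sedative is Group DG1.
The road limit for Group DG1 is 100 g.

100 g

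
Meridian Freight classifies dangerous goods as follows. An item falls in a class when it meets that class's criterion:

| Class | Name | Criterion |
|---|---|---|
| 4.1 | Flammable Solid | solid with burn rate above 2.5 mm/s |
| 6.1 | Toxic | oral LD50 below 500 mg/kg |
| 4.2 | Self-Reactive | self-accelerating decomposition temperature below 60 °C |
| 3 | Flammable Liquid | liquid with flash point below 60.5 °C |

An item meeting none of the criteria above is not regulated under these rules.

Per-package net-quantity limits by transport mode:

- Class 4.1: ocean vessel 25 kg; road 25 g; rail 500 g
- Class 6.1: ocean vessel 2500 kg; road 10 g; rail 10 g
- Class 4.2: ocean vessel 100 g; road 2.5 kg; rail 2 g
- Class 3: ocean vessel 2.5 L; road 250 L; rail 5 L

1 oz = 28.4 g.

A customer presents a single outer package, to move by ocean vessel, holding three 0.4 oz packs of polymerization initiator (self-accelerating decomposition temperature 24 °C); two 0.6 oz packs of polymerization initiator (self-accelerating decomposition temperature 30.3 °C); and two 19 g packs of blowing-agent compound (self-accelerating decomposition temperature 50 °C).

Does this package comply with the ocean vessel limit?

No

The polymerization initiator has self-accelerating decomposition temperature 24 °C, which is < 60 °C, so it is Class 4.2 (Self-Reactive).
Self-accelerating decomposition temperature 30.3 °C meets the Class 4.2 criterion (Self-Reactive), so the polymerization initiator is Class 4.2.
With self-accelerating decomposition temperature 50 °C (< 60 °C), the blowing-agent compound falls in Class 4.2.
Class 4.2 net quantity: (three 0.4 oz packs = 34.08 g) + (two 0.6 oz packs = 34.08 g) + (two 19 g packs = 38 g) = 106.16 g.
106.16 g > 100 g (ocean vessel limit, Class 4.2) — over the limit.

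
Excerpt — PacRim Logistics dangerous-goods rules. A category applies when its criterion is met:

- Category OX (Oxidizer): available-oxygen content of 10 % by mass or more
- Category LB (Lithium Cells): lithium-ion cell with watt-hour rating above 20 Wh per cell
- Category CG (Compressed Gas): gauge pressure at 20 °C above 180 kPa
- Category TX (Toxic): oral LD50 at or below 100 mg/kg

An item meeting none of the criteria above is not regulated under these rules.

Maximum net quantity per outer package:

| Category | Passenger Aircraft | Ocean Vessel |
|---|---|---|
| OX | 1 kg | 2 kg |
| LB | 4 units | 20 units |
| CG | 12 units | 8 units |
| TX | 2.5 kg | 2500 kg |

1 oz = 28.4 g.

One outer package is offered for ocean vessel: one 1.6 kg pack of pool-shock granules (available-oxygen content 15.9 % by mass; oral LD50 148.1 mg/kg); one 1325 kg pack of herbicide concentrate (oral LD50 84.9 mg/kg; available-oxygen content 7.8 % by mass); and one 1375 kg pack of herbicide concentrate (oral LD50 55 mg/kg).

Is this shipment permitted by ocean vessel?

No

Available-oxygen content 15.9 % by mass meets the Category OX criterion (Oxidizer), so the pool-shock granules are Category OX.
With oral LD50 84.9 mg/kg (≤ 100 mg/kg), the herbicide concentrate falls in Category TX.
Oral LD50 55 mg/kg meets the Category TX criterion (Toxic), so the herbicide concentrate is Category TX.
Category TX net quantity: 1325 kg + 1375 kg = 2700 kg.
2700 kg exceeds the ocean vessel limit of 2500 kg for Category TX.
Category OX quantity: 1.6 kg.
That is within the Category OX ocean vessel limit of 2 kg.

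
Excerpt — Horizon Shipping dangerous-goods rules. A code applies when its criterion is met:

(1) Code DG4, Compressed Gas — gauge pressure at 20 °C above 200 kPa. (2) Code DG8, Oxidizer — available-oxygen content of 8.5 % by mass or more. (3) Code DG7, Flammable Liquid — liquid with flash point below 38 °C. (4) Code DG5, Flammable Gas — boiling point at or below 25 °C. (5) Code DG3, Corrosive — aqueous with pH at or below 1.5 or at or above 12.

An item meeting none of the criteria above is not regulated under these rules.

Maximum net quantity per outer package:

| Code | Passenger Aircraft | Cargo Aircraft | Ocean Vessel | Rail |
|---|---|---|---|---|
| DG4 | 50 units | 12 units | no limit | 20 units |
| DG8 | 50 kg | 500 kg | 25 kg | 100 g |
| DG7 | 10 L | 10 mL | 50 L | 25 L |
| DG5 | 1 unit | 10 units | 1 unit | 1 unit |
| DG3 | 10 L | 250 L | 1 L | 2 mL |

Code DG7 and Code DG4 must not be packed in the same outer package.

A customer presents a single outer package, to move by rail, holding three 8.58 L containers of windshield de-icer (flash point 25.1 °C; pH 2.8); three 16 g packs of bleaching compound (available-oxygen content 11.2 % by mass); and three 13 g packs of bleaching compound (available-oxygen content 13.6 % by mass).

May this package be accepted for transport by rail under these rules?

Windshield de-icer: flash point 25.1 °C < 38 °C → Code DG7 (Flammable Liquid).
With available-oxygen content 11.2 % by mass (≥ 8.5 % by mass), the bleaching compound falls in Code DG8.
Bleaching compound: available-oxygen content 13.6 % by mass ≥ 8.5 % by mass → Code DG8 (Oxidizer).
Code DG7 quantity: three 8.58 L containers = 25.74 L.
25.74 L > 25 L (rail limit, Code DG7) — over the limit.
Code DG8 net quantity: (three 16 g packs = 48 g) + (three 13 g packs = 39 g) = 87 g.
87 g ≤ 100 g (rail limit, Code DG8) — within limit.
The segregation rule (Code DG7 with Code DG4) does not apply to Code DG7 with Code DG8.

No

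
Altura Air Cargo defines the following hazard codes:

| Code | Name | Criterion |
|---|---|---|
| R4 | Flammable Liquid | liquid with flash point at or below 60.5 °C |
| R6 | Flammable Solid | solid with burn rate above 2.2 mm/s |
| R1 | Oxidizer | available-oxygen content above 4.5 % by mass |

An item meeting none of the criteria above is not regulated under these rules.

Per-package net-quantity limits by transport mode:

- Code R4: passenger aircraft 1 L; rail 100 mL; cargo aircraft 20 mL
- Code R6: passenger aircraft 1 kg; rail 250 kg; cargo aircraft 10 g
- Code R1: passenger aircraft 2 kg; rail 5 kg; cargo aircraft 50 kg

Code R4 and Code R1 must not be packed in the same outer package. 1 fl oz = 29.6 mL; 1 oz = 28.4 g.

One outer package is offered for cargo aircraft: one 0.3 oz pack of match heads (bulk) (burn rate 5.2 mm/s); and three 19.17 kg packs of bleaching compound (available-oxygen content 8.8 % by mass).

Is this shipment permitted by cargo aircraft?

No

The match heads (bulk) have burn rate 5.2 mm/s, which is > 2.2 mm/s, so they are Code R6 (Flammable Solid).
Bleaching compound: available-oxygen content 8.8 % by mass > 4.5 % by mass → Code R1 (Oxidizer).
Code R1 quantity: three 19.17 kg packs = 57.51 kg.
That exceeds the Code R1 cargo aircraft limit of 50 kg.
Code R6 quantity: one 0.3 oz pack = 8.52 g.
8.52 g ≤ 10 g (cargo aircraft limit, Code R6) — within limit.
The segregation rule (Code R4 with Code R1) does not apply to Code R1 with Code R6.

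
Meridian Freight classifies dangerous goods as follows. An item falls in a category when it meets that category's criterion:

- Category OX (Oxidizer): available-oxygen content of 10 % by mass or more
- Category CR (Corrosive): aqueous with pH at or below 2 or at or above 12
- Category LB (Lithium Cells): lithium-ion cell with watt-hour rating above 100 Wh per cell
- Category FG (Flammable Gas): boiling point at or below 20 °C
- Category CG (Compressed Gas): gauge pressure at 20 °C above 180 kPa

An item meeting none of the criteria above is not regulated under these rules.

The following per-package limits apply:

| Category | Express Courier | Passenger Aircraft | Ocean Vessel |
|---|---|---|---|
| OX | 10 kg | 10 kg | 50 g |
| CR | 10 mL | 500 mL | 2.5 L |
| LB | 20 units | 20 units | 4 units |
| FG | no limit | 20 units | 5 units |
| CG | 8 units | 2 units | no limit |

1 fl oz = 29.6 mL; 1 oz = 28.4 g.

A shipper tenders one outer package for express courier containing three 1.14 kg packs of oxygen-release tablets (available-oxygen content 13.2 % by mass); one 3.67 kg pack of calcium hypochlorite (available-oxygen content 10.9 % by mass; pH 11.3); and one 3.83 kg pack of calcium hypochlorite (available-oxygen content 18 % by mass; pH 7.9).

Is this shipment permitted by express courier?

No

Oxygen-release tablets: available-oxygen content 13.2 % by mass ≥ 10 % by mass → Category OX (Oxidizer).
The calcium hypochlorite has available-oxygen content 10.9 % by mass, which is ≥ 10 % by mass, so it is Category OX (Oxidizer).
Available-oxygen content 18 % by mass meets the Category OX criterion (Oxidizer), so the calcium hypochlorite is Category OX.
Total Category OX: (three 1.14 kg packs = 3.42 kg) + 3.67 kg + 3.83 kg = 10.92 kg.
That exceeds the Category OX express courier limit of 10 kg.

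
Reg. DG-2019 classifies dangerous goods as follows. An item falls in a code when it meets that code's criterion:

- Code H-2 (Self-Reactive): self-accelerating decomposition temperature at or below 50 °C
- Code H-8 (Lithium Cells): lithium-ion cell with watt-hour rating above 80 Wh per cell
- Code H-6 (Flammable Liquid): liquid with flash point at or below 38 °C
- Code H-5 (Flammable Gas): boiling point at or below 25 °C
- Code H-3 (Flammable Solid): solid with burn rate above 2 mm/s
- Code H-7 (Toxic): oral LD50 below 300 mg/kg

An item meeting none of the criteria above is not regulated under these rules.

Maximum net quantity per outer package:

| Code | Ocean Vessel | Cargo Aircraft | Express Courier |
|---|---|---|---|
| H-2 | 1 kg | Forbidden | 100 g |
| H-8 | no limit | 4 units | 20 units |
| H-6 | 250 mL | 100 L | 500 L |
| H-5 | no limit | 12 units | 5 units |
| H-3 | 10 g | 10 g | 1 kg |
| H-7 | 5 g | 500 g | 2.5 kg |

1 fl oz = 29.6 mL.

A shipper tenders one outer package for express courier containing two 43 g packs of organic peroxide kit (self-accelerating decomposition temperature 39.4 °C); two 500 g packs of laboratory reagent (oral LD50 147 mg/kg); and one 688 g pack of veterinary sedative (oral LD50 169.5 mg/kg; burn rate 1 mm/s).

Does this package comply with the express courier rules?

Yes

With self-accelerating decomposition temperature 39.4 °C (≤ 50 °C), the organic peroxide kit falls in Code H-2.
With oral LD50 147 mg/kg (< 300 mg/kg), the laboratory reagent falls in Code H-7.
With oral LD50 169.5 mg/kg (< 300 mg/kg), the veterinary sedative falls in Code H-7.
Code H-7 net quantity: (two 500 g packs = 1 kg) + 688 g = 1.688 kg.
That is within the Code H-7 express courier limit of 2.5 kg.
Code H-2 quantity: two 43 g packs = 86 g.
86 g ≤ 100 g (express courier limit, Code H-2) — within limit.
Every hazard code is within its express courier limit and no segregation rule is violated.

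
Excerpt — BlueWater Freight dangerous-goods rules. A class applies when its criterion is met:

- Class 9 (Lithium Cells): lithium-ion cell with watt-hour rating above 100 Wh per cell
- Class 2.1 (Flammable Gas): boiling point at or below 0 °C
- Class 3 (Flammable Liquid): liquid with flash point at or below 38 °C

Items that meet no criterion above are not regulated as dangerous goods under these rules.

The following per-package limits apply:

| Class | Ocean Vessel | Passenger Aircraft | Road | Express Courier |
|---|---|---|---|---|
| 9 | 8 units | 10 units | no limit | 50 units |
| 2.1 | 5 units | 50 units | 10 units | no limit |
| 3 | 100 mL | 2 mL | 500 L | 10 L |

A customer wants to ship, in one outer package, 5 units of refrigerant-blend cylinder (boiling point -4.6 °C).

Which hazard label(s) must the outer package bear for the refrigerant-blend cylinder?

Refrigerant-blend cylinder: boiling point -4.6 °C ≤ 0 °C → Class 2.1 (Flammable Gas).
Only the Class 2.1 label is required.

Class 2.1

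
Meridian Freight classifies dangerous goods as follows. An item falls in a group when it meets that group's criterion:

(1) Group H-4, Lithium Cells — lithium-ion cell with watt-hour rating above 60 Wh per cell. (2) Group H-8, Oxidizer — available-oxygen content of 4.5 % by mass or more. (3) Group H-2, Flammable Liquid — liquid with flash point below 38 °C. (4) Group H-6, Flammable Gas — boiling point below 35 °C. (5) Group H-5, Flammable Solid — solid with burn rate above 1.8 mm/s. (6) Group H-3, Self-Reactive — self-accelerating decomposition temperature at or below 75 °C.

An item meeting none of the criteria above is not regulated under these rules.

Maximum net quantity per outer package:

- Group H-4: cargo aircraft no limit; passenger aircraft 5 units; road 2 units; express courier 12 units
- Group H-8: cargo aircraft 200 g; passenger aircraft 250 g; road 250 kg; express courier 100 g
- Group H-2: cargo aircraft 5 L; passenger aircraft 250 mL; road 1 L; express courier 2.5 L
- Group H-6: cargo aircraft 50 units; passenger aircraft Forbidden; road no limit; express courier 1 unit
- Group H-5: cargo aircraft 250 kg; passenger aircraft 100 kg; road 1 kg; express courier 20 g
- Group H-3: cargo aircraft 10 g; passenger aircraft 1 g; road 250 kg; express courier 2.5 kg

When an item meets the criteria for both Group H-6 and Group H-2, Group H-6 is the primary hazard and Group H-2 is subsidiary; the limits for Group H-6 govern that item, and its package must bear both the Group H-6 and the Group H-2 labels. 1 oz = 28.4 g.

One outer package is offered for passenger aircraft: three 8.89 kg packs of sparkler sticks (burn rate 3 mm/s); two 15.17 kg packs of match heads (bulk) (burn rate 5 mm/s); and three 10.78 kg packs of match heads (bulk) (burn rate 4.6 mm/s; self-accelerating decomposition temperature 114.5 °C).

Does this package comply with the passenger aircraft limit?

With burn rate 3 mm/s (> 1.8 mm/s), the sparkler sticks fall in Group H-5.
Burn rate 5 mm/s meets the Group H-5 criterion (Flammable Solid), so the match heads (bulk) are Group H-5.
With burn rate 4.6 mm/s (> 1.8 mm/s), the match heads (bulk) fall in Group H-5.
Total Group H-5: (three 8.89 kg packs = 26.67 kg) + (two 15.17 kg packs = 30.34 kg) + (three 10.78 kg packs = 32.34 kg) = 89.35 kg.
That is within the Group H-5 passenger aircraft limit of 100 kg.

Yes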